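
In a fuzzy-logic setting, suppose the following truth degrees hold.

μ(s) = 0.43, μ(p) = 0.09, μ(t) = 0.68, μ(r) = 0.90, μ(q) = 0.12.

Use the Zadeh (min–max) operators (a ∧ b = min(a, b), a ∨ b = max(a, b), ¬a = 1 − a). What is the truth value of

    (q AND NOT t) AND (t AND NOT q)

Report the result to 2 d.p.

NOT t = 1 − 0.68 = 0.32
q AND NOT t = min(a, b) on (0.12, 0.32) = 0.12
NOT q = 1 − 0.12 = 0.88
t AND NOT q = min(a, b) on (0.68, 0.88) = 0.68
(q AND NOT t) AND (t AND NOT q) = min(a, b) on (0.12, 0.68) = 0.12

0.12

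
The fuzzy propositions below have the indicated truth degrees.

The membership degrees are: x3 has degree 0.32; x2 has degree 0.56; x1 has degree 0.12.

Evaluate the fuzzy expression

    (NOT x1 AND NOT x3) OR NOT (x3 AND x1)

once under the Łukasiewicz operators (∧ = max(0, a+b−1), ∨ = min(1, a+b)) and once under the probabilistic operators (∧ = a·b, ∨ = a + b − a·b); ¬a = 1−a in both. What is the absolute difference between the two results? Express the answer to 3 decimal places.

0.015

Under Łukasiewicz:
  NOT x1 = 1 − 0.12 = 0.88
  NOT x3 = 1 − 0.32 = 0.68
  NOT x1 AND NOT x3 = max(0, a+b−1) on (0.88, 0.68) = 0.56
  x3 AND x1 = max(0, a+b−1) on (0.32, 0.12) = 0.00
  NOT (x3 AND x1) = 1 − 0.00 = 1.00
  (NOT x1 AND NOT x3) OR NOT (x3 AND x1) = min(1, a+b) on (0.56, 1.00) = 1.00
  → value = 1.0000
Under probabilistic:
  NOT x1 = 1 − 0.1200 = 0.8800
  NOT x3 = 1 − 0.3200 = 0.6800
  NOT x1 AND NOT x3 = a·b on (0.8800, 0.6800) = 0.5984
  x3 AND x1 = a·b on (0.3200, 0.1200) = 0.0384
  NOT (x3 AND x1) = 1 − 0.0384 = 0.9616
  (NOT x1 AND NOT x3) OR NOT (x3 AND x1) = a + b − a·b on (0.5984, 0.9616) = 0.9846
  → value = 0.9846
|1.0000 − 0.9846| = 0.015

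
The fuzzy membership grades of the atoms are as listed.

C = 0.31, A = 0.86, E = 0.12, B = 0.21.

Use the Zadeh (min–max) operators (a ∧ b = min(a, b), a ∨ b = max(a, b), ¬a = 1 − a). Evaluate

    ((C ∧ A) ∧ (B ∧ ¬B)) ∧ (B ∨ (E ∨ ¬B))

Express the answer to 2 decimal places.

C ∧ A = min(a, b) on (0.31, 0.86) = 0.31
¬B = 1 − 0.21 = 0.79
B ∧ ¬B = min(a, b) on (0.21, 0.79) = 0.21
(C ∧ A) ∧ (B ∧ ¬B) = min(a, b) on (0.31, 0.21) = 0.21
¬B = 1 − 0.21 = 0.79
E ∨ ¬B = max(a, b) on (0.12, 0.79) = 0.79
B ∨ (E ∨ ¬B) = max(a, b) on (0.21, 0.79) = 0.79
((C ∧ A) ∧ (B ∧ ¬B)) ∧ (B ∨ (E ∨ ¬B)) = min(a, b) on (0.21, 0.79) = 0.21

0.21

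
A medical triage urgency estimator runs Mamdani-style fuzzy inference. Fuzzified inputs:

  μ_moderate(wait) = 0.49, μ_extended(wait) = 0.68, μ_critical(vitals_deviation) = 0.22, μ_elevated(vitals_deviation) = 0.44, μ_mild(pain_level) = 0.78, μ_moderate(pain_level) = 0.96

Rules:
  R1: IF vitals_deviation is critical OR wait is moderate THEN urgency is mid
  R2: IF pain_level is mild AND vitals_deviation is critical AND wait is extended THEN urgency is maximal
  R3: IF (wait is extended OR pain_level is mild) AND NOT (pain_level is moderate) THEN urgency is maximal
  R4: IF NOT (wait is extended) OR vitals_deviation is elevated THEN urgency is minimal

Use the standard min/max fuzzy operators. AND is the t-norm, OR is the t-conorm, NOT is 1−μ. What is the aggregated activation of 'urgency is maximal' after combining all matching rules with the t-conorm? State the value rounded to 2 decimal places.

R1: critical=0.22, moderate=0.49; OR[max(a, b)] → w = 0.49
R2: mild=0.78, critical=0.22, extended=0.68; AND[min(a, b)] → w = 0.22
R3: (extended=0.68 OR mild=0.78) = 0.78; AND[min(a, b)] with ¬moderate=1−0.96=0.04 → w = 0.04
R4: ¬extended=1−0.68=0.32, elevated=0.44; OR[max(a, b)] → w = 0.44
Rules with consequent 'maximal': {R2, R3} → strengths 0.22, 0.04
Aggregate via t-conorm [max(a, b)]: 0.22

0.22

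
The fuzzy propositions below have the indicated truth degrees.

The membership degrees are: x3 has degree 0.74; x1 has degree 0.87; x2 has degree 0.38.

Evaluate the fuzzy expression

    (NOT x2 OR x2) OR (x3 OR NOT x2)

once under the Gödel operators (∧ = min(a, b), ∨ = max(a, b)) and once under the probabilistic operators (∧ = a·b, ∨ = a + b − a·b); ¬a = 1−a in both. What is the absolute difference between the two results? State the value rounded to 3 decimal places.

Under Gödel:
  NOT x2 = 1 − 0.38 = 0.62
  NOT x2 OR x2 = max(a, b) on (0.62, 0.38) = 0.62
  NOT x2 = 1 − 0.38 = 0.62
  x3 OR NOT x2 = max(a, b) on (0.74, 0.62) = 0.74
  (NOT x2 OR x2) OR (x3 OR NOT x2) = max(a, b) on (0.62, 0.74) = 0.74
  → value = 0.7400
Under probabilistic:
  NOT x2 = 1 − 0.3800 = 0.6200
  NOT x2 OR x2 = a + b − a·b on (0.6200, 0.3800) = 0.7644
  NOT x2 = 1 − 0.3800 = 0.6200
  x3 OR NOT x2 = a + b − a·b on (0.7400, 0.6200) = 0.9012
  (NOT x2 OR x2) OR (x3 OR NOT x2) = a + b − a·b on (0.7644, 0.9012) = 0.9767
  → value = 0.9767
|0.7400 − 0.9767| = 0.237

0.237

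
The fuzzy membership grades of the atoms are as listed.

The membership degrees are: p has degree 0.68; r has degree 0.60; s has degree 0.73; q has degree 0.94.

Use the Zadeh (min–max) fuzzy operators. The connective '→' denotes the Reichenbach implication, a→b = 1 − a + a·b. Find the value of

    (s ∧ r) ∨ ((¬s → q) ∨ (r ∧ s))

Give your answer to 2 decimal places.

s ∧ r = min(a, b) on (0.73, 0.60) = 0.60
¬s = 1 − 0.73 = 0.27
¬s → q  [Reichenbach: 1 − a + a·b] with a=0.27, b=0.94 → 0.98
r ∧ s = min(a, b) on (0.60, 0.73) = 0.60
(¬s → q) ∨ (r ∧ s) = max(a, b) on (0.98, 0.60) = 0.98
(s ∧ r) ∨ ((¬s → q) ∨ (r ∧ s)) = max(a, b) on (0.60, 0.98) = 0.98

0.98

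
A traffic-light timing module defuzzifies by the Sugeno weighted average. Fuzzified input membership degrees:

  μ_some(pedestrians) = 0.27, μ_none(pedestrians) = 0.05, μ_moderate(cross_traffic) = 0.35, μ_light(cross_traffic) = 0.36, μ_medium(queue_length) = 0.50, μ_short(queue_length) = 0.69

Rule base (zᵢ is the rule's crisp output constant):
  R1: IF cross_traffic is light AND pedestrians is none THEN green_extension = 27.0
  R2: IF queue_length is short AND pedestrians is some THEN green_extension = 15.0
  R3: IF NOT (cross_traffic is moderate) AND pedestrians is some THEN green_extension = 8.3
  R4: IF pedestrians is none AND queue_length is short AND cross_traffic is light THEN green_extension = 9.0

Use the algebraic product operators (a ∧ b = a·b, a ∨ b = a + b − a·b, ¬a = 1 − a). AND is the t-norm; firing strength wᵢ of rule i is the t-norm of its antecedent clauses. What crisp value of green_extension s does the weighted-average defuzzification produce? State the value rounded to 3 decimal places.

12.363

R1 (z=27.0): light=0.36, none=0.05; AND[a·b] → w = 0.0180
R2 (z=15.0): short=0.69, some=0.27; AND[a·b] → w = 0.1863
R3 (z=8.3): ¬moderate=1−0.35=0.65, some=0.27; AND[a·b] → w = 0.1755
R4 (z=9.0): none=0.05, short=0.69, light=0.36; AND[a·b] → w = 0.0124
Weighted average = (0.0180·27.0 + 0.1863·15.0 + 0.1755·8.3 + 0.0124·9.0) / (0.0180 + 0.1863 + 0.1755 + 0.0124)
  = 4.8489 / 0.3922 = 12.363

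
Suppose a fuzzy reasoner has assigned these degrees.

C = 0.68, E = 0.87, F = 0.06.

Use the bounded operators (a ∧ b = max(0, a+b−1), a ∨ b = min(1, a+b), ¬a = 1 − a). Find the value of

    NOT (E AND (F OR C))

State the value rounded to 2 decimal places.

F OR C = min(1, a+b) on (0.06, 0.68) = 0.74
E AND (F OR C) = max(0, a+b−1) on (0.87, 0.74) = 0.61
NOT (E AND (F OR C)) = 1 − 0.61 = 0.39

0.39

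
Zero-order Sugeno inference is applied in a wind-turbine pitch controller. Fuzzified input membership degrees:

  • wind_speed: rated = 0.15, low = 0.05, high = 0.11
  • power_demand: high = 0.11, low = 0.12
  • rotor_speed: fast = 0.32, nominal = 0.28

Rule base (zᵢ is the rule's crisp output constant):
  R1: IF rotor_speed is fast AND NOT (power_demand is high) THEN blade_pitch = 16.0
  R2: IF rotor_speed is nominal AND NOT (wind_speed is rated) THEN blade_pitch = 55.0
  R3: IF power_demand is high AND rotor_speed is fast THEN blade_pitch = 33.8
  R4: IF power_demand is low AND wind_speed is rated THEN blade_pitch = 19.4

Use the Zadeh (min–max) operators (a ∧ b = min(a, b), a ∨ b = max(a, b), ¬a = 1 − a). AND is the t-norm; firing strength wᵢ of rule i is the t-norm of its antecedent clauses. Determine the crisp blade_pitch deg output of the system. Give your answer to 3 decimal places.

R1 (z=16.0): fast=0.32, ¬high=1−0.11=0.89; AND[min(a, b)] → w = 0.32
R2 (z=55.0): nominal=0.28, ¬rated=1−0.15=0.85; AND[min(a, b)] → w = 0.28
R3 (z=33.8): high=0.11, fast=0.32; AND[min(a, b)] → w = 0.11
R4 (z=19.4): low=0.12, rated=0.15; AND[min(a, b)] → w = 0.12
Weighted average = (0.32·16.0 + 0.28·55.0 + 0.11·33.8 + 0.12·19.4) / (0.32 + 0.28 + 0.11 + 0.12)
  = 26.5660 / 0.8300 = 32.007

32.007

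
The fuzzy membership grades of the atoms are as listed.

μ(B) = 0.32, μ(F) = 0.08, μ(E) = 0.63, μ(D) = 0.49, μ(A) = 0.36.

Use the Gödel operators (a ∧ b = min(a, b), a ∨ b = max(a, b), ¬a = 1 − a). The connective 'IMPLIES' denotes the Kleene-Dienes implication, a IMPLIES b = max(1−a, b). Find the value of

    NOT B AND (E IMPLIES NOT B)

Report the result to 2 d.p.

NOT B = 1 − 0.32 = 0.68
NOT B = 1 − 0.32 = 0.68
E IMPLIES NOT B  [Kleene-Dienes: max(1−a, b)] with a=0.63, b=0.68 → 0.68
NOT B AND (E IMPLIES NOT B) = min(a, b) on (0.68, 0.68) = 0.68

0.68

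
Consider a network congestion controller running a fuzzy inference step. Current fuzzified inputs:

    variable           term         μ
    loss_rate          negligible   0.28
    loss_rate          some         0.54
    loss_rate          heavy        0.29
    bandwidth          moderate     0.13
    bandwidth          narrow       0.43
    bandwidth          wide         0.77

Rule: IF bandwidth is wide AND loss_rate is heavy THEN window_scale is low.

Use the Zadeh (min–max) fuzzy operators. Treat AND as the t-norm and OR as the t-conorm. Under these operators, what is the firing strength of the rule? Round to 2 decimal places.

0.29

firing strength: wide=0.77, heavy=0.29; AND[min(a, b)] → w = 0.29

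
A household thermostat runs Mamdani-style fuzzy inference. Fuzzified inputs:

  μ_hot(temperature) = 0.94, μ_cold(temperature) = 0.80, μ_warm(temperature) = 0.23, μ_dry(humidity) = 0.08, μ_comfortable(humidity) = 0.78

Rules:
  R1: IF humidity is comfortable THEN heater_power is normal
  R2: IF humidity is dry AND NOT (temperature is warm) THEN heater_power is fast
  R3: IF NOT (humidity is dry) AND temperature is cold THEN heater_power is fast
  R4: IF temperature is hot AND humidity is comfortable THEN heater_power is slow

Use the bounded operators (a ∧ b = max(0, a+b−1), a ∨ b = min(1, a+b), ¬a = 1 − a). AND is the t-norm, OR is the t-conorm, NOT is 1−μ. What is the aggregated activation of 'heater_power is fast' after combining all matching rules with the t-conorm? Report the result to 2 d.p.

R1: comfortable=0.78 → w = 0.78
R2: dry=0.08, ¬warm=1−0.23=0.77; AND[max(0, a+b−1)] → w = 0.00
R3: ¬dry=1−0.08=0.92, cold=0.80; AND[max(0, a+b−1)] → w = 0.72
R4: hot=0.94, comfortable=0.78; AND[max(0, a+b−1)] → w = 0.72
Rules with consequent 'fast': {R2, R3} → strengths 0.00, 0.72
Aggregate via t-conorm [min(1, a+b)]: 0.72

0.72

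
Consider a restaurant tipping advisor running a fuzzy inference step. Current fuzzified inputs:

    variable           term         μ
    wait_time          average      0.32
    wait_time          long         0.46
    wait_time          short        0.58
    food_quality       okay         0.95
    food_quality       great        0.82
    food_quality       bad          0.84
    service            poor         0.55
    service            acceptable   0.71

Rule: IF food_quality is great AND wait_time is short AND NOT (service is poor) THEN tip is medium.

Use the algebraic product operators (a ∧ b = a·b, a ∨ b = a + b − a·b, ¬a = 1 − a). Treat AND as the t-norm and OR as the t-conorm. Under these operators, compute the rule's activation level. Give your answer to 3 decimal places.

0.214

firing strength: great=0.82, short=0.58, ¬poor=1−0.55=0.45; AND[a·b] → w = 0.2140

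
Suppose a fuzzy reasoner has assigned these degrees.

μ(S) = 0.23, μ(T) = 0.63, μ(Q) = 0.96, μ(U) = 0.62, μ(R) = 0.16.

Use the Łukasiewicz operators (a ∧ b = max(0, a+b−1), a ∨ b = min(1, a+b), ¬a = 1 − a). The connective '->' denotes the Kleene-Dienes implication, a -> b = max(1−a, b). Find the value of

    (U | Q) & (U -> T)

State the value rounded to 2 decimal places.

U | Q = min(1, a+b) on (0.62, 0.96) = 1.00
U -> T  [Kleene-Dienes: max(1−a, b)] with a=0.62, b=0.63 → 0.63
(U | Q) & (U -> T) = max(0, a+b−1) on (1.00, 0.63) = 0.63

0.63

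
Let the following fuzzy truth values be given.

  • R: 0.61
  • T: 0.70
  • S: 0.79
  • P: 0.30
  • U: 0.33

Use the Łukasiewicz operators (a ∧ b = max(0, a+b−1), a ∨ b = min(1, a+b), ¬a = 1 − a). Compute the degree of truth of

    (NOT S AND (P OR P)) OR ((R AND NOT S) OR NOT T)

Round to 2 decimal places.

NOT S = 1 − 0.79 = 0.21
P OR P = min(1, a+b) on (0.30, 0.30) = 0.60
NOT S AND (P OR P) = max(0, a+b−1) on (0.21, 0.60) = 0.00
NOT S = 1 − 0.79 = 0.21
R AND NOT S = max(0, a+b−1) on (0.61, 0.21) = 0.00
NOT T = 1 − 0.70 = 0.30
(R AND NOT S) OR NOT T = min(1, a+b) on (0.00, 0.30) = 0.30
(NOT S AND (P OR P)) OR ((R AND NOT S) OR NOT T) = min(1, a+b) on (0.00, 0.30) = 0.30

0.30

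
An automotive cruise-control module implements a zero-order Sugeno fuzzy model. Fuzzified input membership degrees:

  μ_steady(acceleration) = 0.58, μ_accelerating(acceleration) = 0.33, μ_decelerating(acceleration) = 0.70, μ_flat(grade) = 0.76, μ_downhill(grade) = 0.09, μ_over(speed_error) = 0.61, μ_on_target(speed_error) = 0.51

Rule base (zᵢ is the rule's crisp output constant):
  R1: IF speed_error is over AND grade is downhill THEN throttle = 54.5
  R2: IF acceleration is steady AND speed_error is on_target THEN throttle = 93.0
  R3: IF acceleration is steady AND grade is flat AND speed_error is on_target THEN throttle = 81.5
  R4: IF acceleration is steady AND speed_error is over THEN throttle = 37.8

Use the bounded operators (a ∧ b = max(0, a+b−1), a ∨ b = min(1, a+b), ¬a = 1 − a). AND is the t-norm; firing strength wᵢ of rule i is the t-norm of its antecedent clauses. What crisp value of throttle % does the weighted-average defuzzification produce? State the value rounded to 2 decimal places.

55.54

R1 (z=54.5): over=0.61, downhill=0.09; AND[max(0, a+b−1)] → w = 0.00
R2 (z=93.0): steady=0.58, on_target=0.51; AND[max(0, a+b−1)] → w = 0.09
R3 (z=81.5): steady=0.58, flat=0.76, on_target=0.51; AND[max(0, a+b−1)] → w = 0.00
R4 (z=37.8): steady=0.58, over=0.61; AND[max(0, a+b−1)] → w = 0.19
Weighted average = (0.00·54.5 + 0.09·93.0 + 0.00·81.5 + 0.19·37.8) / (0.00 + 0.09 + 0.00 + 0.19)
  = 15.5520 / 0.2800 = 55.54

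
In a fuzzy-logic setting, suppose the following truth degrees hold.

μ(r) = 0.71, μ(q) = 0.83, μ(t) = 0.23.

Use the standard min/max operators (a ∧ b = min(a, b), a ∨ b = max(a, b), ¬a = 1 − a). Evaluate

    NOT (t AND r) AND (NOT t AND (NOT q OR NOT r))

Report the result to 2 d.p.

t AND r = min(a, b) on (0.23, 0.71) = 0.23
NOT (t AND r) = 1 − 0.23 = 0.77
NOT t = 1 − 0.23 = 0.77
NOT q = 1 − 0.83 = 0.17
NOT r = 1 − 0.71 = 0.29
NOT q OR NOT r = max(a, b) on (0.17, 0.29) = 0.29
NOT t AND (NOT q OR NOT r) = min(a, b) on (0.77, 0.29) = 0.29
NOT (t AND r) AND (NOT t AND (NOT q OR NOT r)) = min(a, b) on (0.77, 0.29) = 0.29

0.29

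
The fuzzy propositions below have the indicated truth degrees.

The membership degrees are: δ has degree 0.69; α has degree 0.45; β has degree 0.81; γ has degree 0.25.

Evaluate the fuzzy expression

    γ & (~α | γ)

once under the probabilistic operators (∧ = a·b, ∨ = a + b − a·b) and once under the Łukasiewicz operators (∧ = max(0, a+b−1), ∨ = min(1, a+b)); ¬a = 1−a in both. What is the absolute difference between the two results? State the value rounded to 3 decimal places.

0.116

Under probabilistic:
  ~α = 1 − 0.4500 = 0.5500
  ~α | γ = a + b − a·b on (0.5500, 0.2500) = 0.6625
  γ & (~α | γ) = a·b on (0.2500, 0.6625) = 0.1656
  → value = 0.1656
Under Łukasiewicz:
  ~α = 1 − 0.45 = 0.55
  ~α | γ = min(1, a+b) on (0.55, 0.25) = 0.80
  γ & (~α | γ) = max(0, a+b−1) on (0.25, 0.80) = 0.05
  → value = 0.0500
|0.1656 − 0.0500| = 0.116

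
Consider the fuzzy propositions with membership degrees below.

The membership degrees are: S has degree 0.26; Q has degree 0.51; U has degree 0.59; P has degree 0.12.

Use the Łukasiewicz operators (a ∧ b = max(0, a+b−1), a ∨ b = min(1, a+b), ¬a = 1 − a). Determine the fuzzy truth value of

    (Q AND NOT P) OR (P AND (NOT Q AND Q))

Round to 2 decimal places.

0.39

NOT P = 1 − 0.12 = 0.88
Q AND NOT P = max(0, a+b−1) on (0.51, 0.88) = 0.39
NOT Q = 1 − 0.51 = 0.49
NOT Q AND Q = max(0, a+b−1) on (0.49, 0.51) = 0.00
P AND (NOT Q AND Q) = max(0, a+b−1) on (0.12, 0.00) = 0.00
(Q AND NOT P) OR (P AND (NOT Q AND Q)) = min(1, a+b) on (0.39, 0.00) = 0.39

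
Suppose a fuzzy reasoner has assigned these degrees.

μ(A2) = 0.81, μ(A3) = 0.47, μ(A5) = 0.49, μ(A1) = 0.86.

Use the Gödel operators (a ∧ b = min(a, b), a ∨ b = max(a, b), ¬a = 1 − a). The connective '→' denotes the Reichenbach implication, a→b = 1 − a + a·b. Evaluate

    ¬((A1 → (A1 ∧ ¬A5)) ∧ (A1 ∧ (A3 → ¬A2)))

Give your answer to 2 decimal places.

0.42

¬A5 = 1 − 0.49 = 0.51
A1 ∧ ¬A5 = min(a, b) on (0.86, 0.51) = 0.51
A1 → (A1 ∧ ¬A5)  [Reichenbach: 1 − a + a·b] with a=0.86, b=0.51 → 0.58
¬A2 = 1 − 0.81 = 0.19
A3 → ¬A2  [Reichenbach: 1 − a + a·b] with a=0.47, b=0.19 → 0.62
A1 ∧ (A3 → ¬A2) = min(a, b) on (0.86, 0.62) = 0.62
(A1 → (A1 ∧ ¬A5)) ∧ (A1 ∧ (A3 → ¬A2)) = min(a, b) on (0.58, 0.62) = 0.58
¬((A1 → (A1 ∧ ¬A5)) ∧ (A1 ∧ (A3 → ¬A2))) = 1 − 0.58 = 0.42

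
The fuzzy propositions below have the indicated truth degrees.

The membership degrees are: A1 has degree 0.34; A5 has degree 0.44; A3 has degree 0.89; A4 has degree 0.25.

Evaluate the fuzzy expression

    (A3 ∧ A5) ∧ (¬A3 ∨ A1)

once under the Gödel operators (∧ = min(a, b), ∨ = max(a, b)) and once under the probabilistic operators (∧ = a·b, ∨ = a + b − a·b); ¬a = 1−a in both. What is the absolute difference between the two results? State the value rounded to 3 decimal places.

0.178

Under Gödel:
  A3 ∧ A5 = min(a, b) on (0.89, 0.44) = 0.44
  ¬A3 = 1 − 0.89 = 0.11
  ¬A3 ∨ A1 = max(a, b) on (0.11, 0.34) = 0.34
  (A3 ∧ A5) ∧ (¬A3 ∨ A1) = min(a, b) on (0.44, 0.34) = 0.34
  → value = 0.3400
Under probabilistic:
  A3 ∧ A5 = a·b on (0.8900, 0.4400) = 0.3916
  ¬A3 = 1 − 0.8900 = 0.1100
  ¬A3 ∨ A1 = a + b − a·b on (0.1100, 0.3400) = 0.4126
  (A3 ∧ A5) ∧ (¬A3 ∨ A1) = a·b on (0.3916, 0.4126) = 0.1616
  → value = 0.1616
|0.3400 − 0.1616| = 0.178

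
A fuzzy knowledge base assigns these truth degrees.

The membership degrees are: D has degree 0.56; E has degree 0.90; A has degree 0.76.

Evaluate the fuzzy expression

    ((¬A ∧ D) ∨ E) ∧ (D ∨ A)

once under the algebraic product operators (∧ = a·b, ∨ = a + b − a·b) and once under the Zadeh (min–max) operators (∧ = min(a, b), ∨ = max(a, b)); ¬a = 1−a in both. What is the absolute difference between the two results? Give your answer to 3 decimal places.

0.057

Under algebraic product:
  ¬A = 1 − 0.7600 = 0.2400
  ¬A ∧ D = a·b on (0.2400, 0.5600) = 0.1344
  (¬A ∧ D) ∨ E = a + b − a·b on (0.1344, 0.9000) = 0.9134
  D ∨ A = a + b − a·b on (0.5600, 0.7600) = 0.8944
  ((¬A ∧ D) ∨ E) ∧ (D ∨ A) = a·b on (0.9134, 0.8944) = 0.8170
  → value = 0.8170
Under Zadeh (min–max):
  ¬A = 1 − 0.76 = 0.24
  ¬A ∧ D = min(a, b) on (0.24, 0.56) = 0.24
  (¬A ∧ D) ∨ E = max(a, b) on (0.24, 0.90) = 0.90
  D ∨ A = max(a, b) on (0.56, 0.76) = 0.76
  ((¬A ∧ D) ∨ E) ∧ (D ∨ A) = min(a, b) on (0.90, 0.76) = 0.76
  → value = 0.7600
|0.8170 − 0.7600| = 0.057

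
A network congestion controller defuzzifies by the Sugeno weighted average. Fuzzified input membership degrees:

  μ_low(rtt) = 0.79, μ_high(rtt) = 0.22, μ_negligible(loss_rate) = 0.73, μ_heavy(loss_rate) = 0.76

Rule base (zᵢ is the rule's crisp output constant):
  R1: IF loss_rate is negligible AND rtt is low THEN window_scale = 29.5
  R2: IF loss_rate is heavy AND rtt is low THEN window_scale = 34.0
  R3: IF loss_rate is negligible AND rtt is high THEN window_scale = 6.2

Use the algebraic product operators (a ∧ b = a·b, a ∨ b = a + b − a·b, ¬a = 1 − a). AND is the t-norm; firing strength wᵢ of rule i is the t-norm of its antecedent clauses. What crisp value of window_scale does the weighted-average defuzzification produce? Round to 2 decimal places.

28.72

R1 (z=29.5): negligible=0.73, low=0.79; AND[a·b] → w = 0.5767
R2 (z=34.0): heavy=0.76, low=0.79; AND[a·b] → w = 0.6004
R3 (z=6.2): negligible=0.73, high=0.22; AND[a·b] → w = 0.1606
Weighted average = (0.5767·29.5 + 0.6004·34.0 + 0.1606·6.2) / (0.5767 + 0.6004 + 0.1606)
  = 38.4220 / 1.3377 = 28.72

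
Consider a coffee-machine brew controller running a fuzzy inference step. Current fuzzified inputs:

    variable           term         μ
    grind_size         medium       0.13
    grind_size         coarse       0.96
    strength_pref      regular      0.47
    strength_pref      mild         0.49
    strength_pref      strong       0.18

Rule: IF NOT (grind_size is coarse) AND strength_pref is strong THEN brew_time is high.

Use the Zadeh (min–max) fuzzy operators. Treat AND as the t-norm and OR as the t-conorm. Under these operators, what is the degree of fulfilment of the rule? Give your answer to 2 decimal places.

firing strength: ¬coarse=1−0.96=0.04, strong=0.18; AND[min(a, b)] → w = 0.04

0.04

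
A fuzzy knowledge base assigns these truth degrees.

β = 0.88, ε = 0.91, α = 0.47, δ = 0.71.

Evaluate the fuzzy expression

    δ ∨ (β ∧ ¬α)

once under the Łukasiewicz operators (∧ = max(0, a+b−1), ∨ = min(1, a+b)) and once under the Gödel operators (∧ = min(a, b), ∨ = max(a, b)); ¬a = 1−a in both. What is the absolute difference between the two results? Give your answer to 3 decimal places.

0.290

Under Łukasiewicz:
  ¬α = 1 − 0.47 = 0.53
  β ∧ ¬α = max(0, a+b−1) on (0.88, 0.53) = 0.41
  δ ∨ (β ∧ ¬α) = min(1, a+b) on (0.71, 0.41) = 1.00
  → value = 1.0000
Under Gödel:
  ¬α = 1 − 0.47 = 0.53
  β ∧ ¬α = min(a, b) on (0.88, 0.53) = 0.53
  δ ∨ (β ∧ ¬α) = max(a, b) on (0.71, 0.53) = 0.71
  → value = 0.7100
|1.0000 − 0.7100| = 0.290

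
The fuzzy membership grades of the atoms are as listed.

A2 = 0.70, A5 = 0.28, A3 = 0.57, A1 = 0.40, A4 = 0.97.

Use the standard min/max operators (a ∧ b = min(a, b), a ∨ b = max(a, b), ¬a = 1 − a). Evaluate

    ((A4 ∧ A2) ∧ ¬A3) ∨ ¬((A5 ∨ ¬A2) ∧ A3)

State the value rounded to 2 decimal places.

0.70

A4 ∧ A2 = min(a, b) on (0.97, 0.70) = 0.70
¬A3 = 1 − 0.57 = 0.43
(A4 ∧ A2) ∧ ¬A3 = min(a, b) on (0.70, 0.43) = 0.43
¬A2 = 1 − 0.70 = 0.30
A5 ∨ ¬A2 = max(a, b) on (0.28, 0.30) = 0.30
(A5 ∨ ¬A2) ∧ A3 = min(a, b) on (0.30, 0.57) = 0.30
¬((A5 ∨ ¬A2) ∧ A3) = 1 − 0.30 = 0.70
((A4 ∧ A2) ∧ ¬A3) ∨ ¬((A5 ∨ ¬A2) ∧ A3) = max(a, b) on (0.43, 0.70) = 0.70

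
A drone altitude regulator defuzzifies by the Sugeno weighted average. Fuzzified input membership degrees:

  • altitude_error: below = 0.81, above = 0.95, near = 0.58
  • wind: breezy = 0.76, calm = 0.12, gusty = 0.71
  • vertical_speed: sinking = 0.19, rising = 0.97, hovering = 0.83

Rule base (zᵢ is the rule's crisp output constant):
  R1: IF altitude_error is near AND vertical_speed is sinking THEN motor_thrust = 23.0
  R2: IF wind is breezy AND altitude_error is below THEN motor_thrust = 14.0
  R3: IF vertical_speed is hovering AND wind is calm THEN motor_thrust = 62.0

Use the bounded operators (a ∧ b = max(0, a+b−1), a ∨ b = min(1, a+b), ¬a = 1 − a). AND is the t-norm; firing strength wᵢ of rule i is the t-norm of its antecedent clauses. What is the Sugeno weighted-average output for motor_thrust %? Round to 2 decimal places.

R1 (z=23.0): near=0.58, sinking=0.19; AND[max(0, a+b−1)] → w = 0.00
R2 (z=14.0): breezy=0.76, below=0.81; AND[max(0, a+b−1)] → w = 0.57
R3 (z=62.0): hovering=0.83, calm=0.12; AND[max(0, a+b−1)] → w = 0.00
Weighted average = (0.00·23.0 + 0.57·14.0 + 0.00·62.0) / (0.00 + 0.57 + 0.00)
  = 7.9800 / 0.5700 = 14.00

14.00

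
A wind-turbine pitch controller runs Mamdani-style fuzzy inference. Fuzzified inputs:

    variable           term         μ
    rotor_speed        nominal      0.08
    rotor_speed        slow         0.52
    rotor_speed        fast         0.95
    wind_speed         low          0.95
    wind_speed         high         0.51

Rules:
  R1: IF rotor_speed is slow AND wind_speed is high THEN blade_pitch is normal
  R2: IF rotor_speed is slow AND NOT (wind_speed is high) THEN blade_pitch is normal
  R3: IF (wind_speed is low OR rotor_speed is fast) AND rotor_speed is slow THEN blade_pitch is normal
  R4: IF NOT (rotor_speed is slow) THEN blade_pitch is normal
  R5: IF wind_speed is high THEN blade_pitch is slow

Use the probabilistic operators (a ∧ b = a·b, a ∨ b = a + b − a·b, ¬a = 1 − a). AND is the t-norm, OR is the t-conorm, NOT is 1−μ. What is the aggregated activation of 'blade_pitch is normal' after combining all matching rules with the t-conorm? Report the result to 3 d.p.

0.863

R1: slow=0.52, high=0.51; AND[a·b] → w = 0.2652
R2: slow=0.52, ¬high=1−0.51=0.49; AND[a·b] → w = 0.2548
R3: (low=0.95 OR fast=0.95) = 0.9975; AND[a·b] with slow=0.52 → w = 0.5187
R4: ¬slow=1−0.52=0.48 → w = 0.4800
R5: high=0.51 → w = 0.5100
Rules with consequent 'normal': {R1, R2, R3, R4} → strengths 0.2652, 0.2548, 0.5187, 0.4800
Aggregate via t-conorm [a + b − a·b]: 0.8630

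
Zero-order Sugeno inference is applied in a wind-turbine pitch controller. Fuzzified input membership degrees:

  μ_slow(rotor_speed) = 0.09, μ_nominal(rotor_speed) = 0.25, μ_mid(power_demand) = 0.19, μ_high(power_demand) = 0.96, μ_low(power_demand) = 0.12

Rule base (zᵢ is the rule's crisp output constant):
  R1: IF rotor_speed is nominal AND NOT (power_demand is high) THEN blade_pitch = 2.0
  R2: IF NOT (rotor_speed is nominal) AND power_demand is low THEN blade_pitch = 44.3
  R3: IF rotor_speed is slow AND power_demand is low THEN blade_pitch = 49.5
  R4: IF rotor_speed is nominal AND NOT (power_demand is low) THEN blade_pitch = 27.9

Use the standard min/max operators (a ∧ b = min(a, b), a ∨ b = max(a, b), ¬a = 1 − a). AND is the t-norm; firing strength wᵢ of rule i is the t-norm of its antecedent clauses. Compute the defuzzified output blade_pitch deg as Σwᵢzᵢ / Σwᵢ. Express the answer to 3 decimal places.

33.652

R1 (z=2.0): nominal=0.25, ¬high=1−0.96=0.04; AND[min(a, b)] → w = 0.04
R2 (z=44.3): ¬nominal=1−0.25=0.75, low=0.12; AND[min(a, b)] → w = 0.12
R3 (z=49.5): slow=0.09, low=0.12; AND[min(a, b)] → w = 0.09
R4 (z=27.9): nominal=0.25, ¬low=1−0.12=0.88; AND[min(a, b)] → w = 0.25
Weighted average = (0.04·2.0 + 0.12·44.3 + 0.09·49.5 + 0.25·27.9) / (0.04 + 0.12 + 0.09 + 0.25)
  = 16.8260 / 0.5000 = 33.652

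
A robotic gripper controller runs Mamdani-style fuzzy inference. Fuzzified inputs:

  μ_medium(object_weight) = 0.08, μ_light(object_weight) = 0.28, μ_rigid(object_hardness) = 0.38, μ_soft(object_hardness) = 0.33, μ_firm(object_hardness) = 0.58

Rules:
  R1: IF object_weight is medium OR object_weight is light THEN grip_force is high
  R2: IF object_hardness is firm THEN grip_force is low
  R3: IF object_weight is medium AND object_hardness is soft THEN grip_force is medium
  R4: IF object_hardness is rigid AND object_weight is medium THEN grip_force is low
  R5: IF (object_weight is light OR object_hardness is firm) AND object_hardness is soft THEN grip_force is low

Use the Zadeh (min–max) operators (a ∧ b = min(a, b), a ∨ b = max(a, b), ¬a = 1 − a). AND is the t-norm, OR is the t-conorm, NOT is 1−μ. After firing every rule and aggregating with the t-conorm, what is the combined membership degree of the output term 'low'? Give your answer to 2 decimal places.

0.58

R1: medium=0.08, light=0.28; OR[max(a, b)] → w = 0.28
R2: firm=0.58 → w = 0.58
R3: medium=0.08, soft=0.33; AND[min(a, b)] → w = 0.08
R4: rigid=0.38, medium=0.08; AND[min(a, b)] → w = 0.08
R5: (light=0.28 OR firm=0.58) = 0.58; AND[min(a, b)] with soft=0.33 → w = 0.33
Rules with consequent 'low': {R2, R4, R5} → strengths 0.58, 0.08, 0.33
Aggregate via t-conorm [max(a, b)]: 0.58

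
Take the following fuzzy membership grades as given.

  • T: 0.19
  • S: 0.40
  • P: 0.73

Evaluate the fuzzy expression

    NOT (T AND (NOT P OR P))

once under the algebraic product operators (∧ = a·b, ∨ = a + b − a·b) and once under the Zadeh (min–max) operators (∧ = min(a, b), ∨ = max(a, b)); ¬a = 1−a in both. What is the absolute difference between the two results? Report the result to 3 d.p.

Under algebraic product:
  NOT P = 1 − 0.7300 = 0.2700
  NOT P OR P = a + b − a·b on (0.2700, 0.7300) = 0.8029
  T AND (NOT P OR P) = a·b on (0.1900, 0.8029) = 0.1526
  NOT (T AND (NOT P OR P)) = 1 − 0.1526 = 0.8474
  → value = 0.8474
Under Zadeh (min–max):
  NOT P = 1 − 0.73 = 0.27
  NOT P OR P = max(a, b) on (0.27, 0.73) = 0.73
  T AND (NOT P OR P) = min(a, b) on (0.19, 0.73) = 0.19
  NOT (T AND (NOT P OR P)) = 1 − 0.19 = 0.81
  → value = 0.8100
|0.8474 − 0.8100| = 0.037

0.037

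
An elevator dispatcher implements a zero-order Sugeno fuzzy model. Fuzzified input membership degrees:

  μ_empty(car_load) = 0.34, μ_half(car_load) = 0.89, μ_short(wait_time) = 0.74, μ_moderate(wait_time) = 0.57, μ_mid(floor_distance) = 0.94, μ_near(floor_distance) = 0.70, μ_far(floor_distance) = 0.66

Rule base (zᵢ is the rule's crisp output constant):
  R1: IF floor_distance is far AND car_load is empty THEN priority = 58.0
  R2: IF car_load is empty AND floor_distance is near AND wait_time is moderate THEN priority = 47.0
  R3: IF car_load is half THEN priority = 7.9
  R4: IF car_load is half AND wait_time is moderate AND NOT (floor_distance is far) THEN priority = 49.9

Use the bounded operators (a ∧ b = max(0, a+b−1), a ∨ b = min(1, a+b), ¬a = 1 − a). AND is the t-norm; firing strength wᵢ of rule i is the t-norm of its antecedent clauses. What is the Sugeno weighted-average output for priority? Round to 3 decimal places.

R1 (z=58.0): far=0.66, empty=0.34; AND[max(0, a+b−1)] → w = 0.00
R2 (z=47.0): empty=0.34, near=0.70, moderate=0.57; AND[max(0, a+b−1)] → w = 0.00
R3 (z=7.9): half=0.89 → w = 0.89
R4 (z=49.9): half=0.89, moderate=0.57, ¬far=1−0.66=0.34; AND[max(0, a+b−1)] → w = 0.00
Weighted average = (0.00·58.0 + 0.00·47.0 + 0.89·7.9 + 0.00·49.9) / (0.00 + 0.00 + 0.89 + 0.00)
  = 7.0310 / 0.8900 = 7.900

7.900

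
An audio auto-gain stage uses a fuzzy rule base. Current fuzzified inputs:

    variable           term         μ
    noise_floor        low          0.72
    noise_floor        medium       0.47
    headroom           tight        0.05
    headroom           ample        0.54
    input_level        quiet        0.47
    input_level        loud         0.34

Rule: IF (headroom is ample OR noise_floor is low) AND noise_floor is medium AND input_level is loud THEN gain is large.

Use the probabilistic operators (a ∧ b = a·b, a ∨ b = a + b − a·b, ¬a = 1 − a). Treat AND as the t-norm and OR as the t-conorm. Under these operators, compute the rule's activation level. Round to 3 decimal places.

0.139

firing strength: (ample=0.54 OR low=0.72) = 0.8712; AND[a·b] with medium=0.47, loud=0.34 → w = 0.1392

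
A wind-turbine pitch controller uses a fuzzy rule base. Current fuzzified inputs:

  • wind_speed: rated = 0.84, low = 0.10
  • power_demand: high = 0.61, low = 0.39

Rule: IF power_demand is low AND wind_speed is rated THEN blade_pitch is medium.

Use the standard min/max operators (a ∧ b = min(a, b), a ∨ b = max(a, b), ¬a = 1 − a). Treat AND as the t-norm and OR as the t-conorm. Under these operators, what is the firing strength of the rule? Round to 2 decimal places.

0.39

firing strength: low=0.39, rated=0.84; AND[min(a, b)] → w = 0.39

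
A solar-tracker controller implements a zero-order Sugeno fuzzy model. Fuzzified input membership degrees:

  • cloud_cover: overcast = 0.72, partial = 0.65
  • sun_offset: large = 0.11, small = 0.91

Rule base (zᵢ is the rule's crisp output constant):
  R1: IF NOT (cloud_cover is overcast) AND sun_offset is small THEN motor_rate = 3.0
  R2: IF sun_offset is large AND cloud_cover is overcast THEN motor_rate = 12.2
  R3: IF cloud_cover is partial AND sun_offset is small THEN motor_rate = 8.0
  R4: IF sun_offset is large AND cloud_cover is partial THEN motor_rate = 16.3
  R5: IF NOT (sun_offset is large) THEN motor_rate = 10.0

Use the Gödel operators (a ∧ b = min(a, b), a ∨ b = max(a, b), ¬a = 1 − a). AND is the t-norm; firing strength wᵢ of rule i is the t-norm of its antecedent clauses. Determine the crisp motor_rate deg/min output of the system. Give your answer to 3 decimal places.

R1 (z=3.0): ¬overcast=1−0.72=0.28, small=0.91; AND[min(a, b)] → w = 0.28
R2 (z=12.2): large=0.11, overcast=0.72; AND[min(a, b)] → w = 0.11
R3 (z=8.0): partial=0.65, small=0.91; AND[min(a, b)] → w = 0.65
R4 (z=16.3): large=0.11, partial=0.65; AND[min(a, b)] → w = 0.11
R5 (z=10.0): ¬large=1−0.11=0.89 → w = 0.89
Weighted average = (0.28·3.0 + 0.11·12.2 + 0.65·8.0 + 0.11·16.3 + 0.89·10.0) / (0.28 + 0.11 + 0.65 + 0.11 + 0.89)
  = 18.0750 / 2.0400 = 8.860

8.860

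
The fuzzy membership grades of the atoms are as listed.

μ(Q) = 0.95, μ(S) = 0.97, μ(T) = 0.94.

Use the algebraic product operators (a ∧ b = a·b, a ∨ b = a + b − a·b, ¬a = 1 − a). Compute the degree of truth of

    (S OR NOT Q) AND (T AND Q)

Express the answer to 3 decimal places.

0.868

NOT Q = 1 − 0.9500 = 0.0500
S OR NOT Q = a + b − a·b on (0.9700, 0.0500) = 0.9715
T AND Q = a·b on (0.9400, 0.9500) = 0.8930
(S OR NOT Q) AND (T AND Q) = a·b on (0.9715, 0.8930) = 0.8675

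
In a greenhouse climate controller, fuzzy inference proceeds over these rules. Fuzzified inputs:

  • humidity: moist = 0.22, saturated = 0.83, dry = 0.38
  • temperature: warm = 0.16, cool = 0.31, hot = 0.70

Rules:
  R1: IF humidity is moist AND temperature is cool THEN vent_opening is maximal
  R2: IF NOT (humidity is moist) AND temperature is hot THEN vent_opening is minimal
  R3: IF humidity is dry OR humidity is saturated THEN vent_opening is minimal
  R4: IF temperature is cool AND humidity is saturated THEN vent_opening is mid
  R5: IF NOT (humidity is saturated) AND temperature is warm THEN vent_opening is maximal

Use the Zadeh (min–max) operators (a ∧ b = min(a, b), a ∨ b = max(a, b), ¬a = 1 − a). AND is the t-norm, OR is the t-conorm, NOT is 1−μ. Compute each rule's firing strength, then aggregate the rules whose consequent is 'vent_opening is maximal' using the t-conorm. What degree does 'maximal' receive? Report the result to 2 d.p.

R1: moist=0.22, cool=0.31; AND[min(a, b)] → w = 0.22
R2: ¬moist=1−0.22=0.78, hot=0.70; AND[min(a, b)] → w = 0.70
R3: dry=0.38, saturated=0.83; OR[max(a, b)] → w = 0.83
R4: cool=0.31, saturated=0.83; AND[min(a, b)] → w = 0.31
R5: ¬saturated=1−0.83=0.17, warm=0.16; AND[min(a, b)] → w = 0.16
Rules with consequent 'maximal': {R1, R5} → strengths 0.22, 0.16
Aggregate via t-conorm [max(a, b)]: 0.22

0.22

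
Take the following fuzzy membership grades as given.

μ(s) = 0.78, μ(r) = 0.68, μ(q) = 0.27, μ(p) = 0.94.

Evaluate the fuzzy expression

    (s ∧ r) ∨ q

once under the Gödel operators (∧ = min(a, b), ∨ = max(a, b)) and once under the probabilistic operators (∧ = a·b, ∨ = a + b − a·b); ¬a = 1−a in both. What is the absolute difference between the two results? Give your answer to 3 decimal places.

0.023

Under Gödel:
  s ∧ r = min(a, b) on (0.78, 0.68) = 0.68
  (s ∧ r) ∨ q = max(a, b) on (0.68, 0.27) = 0.68
  → value = 0.6800
Under probabilistic:
  s ∧ r = a·b on (0.7800, 0.6800) = 0.5304
  (s ∧ r) ∨ q = a + b − a·b on (0.5304, 0.2700) = 0.6572
  → value = 0.6572
|0.6800 − 0.6572| = 0.023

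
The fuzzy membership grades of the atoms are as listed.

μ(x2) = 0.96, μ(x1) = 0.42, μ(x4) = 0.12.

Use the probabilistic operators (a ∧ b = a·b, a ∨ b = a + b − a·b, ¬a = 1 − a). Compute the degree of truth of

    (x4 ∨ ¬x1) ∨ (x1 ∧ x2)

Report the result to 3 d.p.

0.779

¬x1 = 1 − 0.4200 = 0.5800
x4 ∨ ¬x1 = a + b − a·b on (0.1200, 0.5800) = 0.6304
x1 ∧ x2 = a·b on (0.4200, 0.9600) = 0.4032
(x4 ∨ ¬x1) ∨ (x1 ∧ x2) = a + b − a·b on (0.6304, 0.4032) = 0.7794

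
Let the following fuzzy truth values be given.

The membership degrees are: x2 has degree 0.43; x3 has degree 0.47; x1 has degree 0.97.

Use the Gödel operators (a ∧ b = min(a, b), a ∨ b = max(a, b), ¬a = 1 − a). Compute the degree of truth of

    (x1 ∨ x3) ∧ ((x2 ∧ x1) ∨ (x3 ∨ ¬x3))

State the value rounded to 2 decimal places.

x1 ∨ x3 = max(a, b) on (0.97, 0.47) = 0.97
x2 ∧ x1 = min(a, b) on (0.43, 0.97) = 0.43
¬x3 = 1 − 0.47 = 0.53
x3 ∨ ¬x3 = max(a, b) on (0.47, 0.53) = 0.53
(x2 ∧ x1) ∨ (x3 ∨ ¬x3) = max(a, b) on (0.43, 0.53) = 0.53
(x1 ∨ x3) ∧ ((x2 ∧ x1) ∨ (x3 ∨ ¬x3)) = min(a, b) on (0.97, 0.53) = 0.53

0.53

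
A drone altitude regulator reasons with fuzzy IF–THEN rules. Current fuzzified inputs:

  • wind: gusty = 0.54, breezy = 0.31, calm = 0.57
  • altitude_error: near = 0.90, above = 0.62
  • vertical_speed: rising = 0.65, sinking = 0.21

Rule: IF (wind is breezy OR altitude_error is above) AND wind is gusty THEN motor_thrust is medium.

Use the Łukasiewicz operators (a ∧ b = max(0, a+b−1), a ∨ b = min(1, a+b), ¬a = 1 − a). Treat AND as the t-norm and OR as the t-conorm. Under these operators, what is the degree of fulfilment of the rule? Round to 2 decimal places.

firing strength: (breezy=0.31 OR above=0.62) = 0.93; AND[max(0, a+b−1)] with gusty=0.54 → w = 0.47

0.47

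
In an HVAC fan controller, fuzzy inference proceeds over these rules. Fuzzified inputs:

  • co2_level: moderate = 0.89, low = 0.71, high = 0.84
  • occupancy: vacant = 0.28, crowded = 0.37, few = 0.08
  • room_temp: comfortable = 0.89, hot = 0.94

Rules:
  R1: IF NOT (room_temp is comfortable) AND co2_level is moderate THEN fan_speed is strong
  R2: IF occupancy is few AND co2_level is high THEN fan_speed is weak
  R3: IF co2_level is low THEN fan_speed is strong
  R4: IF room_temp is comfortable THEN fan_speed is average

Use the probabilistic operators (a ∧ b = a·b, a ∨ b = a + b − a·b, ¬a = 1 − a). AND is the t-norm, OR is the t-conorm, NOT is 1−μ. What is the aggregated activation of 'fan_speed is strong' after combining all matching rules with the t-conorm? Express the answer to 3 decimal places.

0.738

R1: ¬comfortable=1−0.89=0.11, moderate=0.89; AND[a·b] → w = 0.0979
R2: few=0.08, high=0.84; AND[a·b] → w = 0.0672
R3: low=0.71 → w = 0.7100
R4: comfortable=0.89 → w = 0.8900
Rules with consequent 'strong': {R1, R3} → strengths 0.0979, 0.7100
Aggregate via t-conorm [a + b − a·b]: 0.7384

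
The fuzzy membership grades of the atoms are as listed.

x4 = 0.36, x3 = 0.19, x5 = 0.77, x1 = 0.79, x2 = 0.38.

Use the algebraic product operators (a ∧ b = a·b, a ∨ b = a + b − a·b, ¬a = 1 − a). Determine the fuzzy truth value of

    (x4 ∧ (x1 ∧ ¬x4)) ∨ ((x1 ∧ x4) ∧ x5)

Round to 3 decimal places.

¬x4 = 1 − 0.3600 = 0.6400
x1 ∧ ¬x4 = a·b on (0.7900, 0.6400) = 0.5056
x4 ∧ (x1 ∧ ¬x4) = a·b on (0.3600, 0.5056) = 0.1820
x1 ∧ x4 = a·b on (0.7900, 0.3600) = 0.2844
(x1 ∧ x4) ∧ x5 = a·b on (0.2844, 0.7700) = 0.2190
(x4 ∧ (x1 ∧ ¬x4)) ∨ ((x1 ∧ x4) ∧ x5) = a + b − a·b on (0.1820, 0.2190) = 0.3611

0.361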